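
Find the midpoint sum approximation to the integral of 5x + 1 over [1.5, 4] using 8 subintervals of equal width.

Δx = (4 − 1.5)/8 = 0.3125.
Midpoints: 1.65625, 1.96875, 2.28125, 2.59375, 2.90625, 3.21875, 3.53125, 3.84375.
f(1.65625) = 9.28125, f(1.96875) = 10.84375, f(2.28125) = 12.40625, f(2.59375) = 13.96875, f(2.90625) = 15.53125, f(3.21875) = 17.09375, f(3.53125) = 18.65625, f(3.84375) = 20.21875.
Sum = Δx · [f(1.65625) + f(1.96875) + f(2.28125) + ...].
Sum = 36.875.

36.875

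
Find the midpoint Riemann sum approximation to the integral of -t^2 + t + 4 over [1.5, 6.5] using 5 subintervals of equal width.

-50

Δt = (6.5 − 1.5)/5 = 1.
Midpoints: 2, 3, 4, 5, 6.
f(2) = 2, f(3) = -2, f(4) = -8, f(5) = -16, f(6) = -26.
Sum = Δt · [f(2) + f(3) + f(4) + f(5) + f(6)].
Sum = -50.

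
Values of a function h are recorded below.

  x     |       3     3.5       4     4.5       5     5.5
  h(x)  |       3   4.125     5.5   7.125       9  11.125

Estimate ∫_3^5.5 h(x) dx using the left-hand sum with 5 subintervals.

14.375

Δx = 0.5.
Sum = 0.5·[3 + 4.125 + 5.5 + 7.125 + 9] = 14.375.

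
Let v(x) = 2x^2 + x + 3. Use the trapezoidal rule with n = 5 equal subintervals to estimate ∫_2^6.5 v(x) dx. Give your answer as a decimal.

Δx = (6.5 − 2)/5 = 0.9.
v(2) = 13, v(2.9) = 22.72, v(3.8) = 35.68, v(4.7) = 51.88, v(5.6) = 71.32, v(6.5) = 94.
T_5 = (Δx/2)·[v(x_0) + 2v(x_1) + ... + 2v(x_{4}) + v(x_5)].
Sum = 211.59.

211.59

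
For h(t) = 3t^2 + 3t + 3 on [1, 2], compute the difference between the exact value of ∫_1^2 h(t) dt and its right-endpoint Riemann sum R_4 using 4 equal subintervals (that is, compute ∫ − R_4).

-1.53125

Exact integral: ∫_1^2 h(t) dt = 14.5.
R_4 = 16.03125.
Error = 14.5 − 16.03125 = -1.53125.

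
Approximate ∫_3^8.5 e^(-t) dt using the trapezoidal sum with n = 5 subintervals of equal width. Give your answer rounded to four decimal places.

Δt = (8.5 − 3)/5 = 1.1.
f(3) ≈ 0.0498, f(4.1) ≈ 0.0166, f(5.2) ≈ 0.0055, f(6.3) ≈ 0.0018, f(7.4) ≈ 0.0006, f(8.5) ≈ 0.0002.
T_5 = (Δt/2)·[f(t_0) + 2f(t_1) + ... + 2f(t_{4}) + f(t_5)].
Sum ≈ 0.0545.

0.0545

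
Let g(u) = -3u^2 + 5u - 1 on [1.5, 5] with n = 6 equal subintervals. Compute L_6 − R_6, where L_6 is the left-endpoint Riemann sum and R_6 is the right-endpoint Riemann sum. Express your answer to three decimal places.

L_6 ≈ -54.04340.
R_6 ≈ -83.64757.
L_6 − R_6 ≈ 29.604.

29.604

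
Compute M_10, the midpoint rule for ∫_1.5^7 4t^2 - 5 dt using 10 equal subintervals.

Δt = (7 − 1.5)/10 = 0.55.
Midpoints: 1.775, 2.325, 2.875, 3.425, 3.975, 4.525, 5.075, 5.625, 6.175, 6.725.
f(1.775) = 7.6025, f(2.325) = 16.6225, f(2.875) = 28.0625, f(3.425) = 41.9225, f(3.975) = 58.2025, f(4.525) = 76.9025, f(5.075) = 98.0225, f(5.625) = 121.5625, f(6.175) = 147.5225, f(6.725) = 175.9025.
Sum = Δt · [f(1.775) + f(2.325) + f(2.875) + ...].
Sum = 424.77875.

424.77875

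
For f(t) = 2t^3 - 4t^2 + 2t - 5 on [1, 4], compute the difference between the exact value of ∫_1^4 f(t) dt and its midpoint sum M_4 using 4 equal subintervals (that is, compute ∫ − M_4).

Exact integral: ∫_1^4 f(t) dt = 43.5.
M_4 = 41.953125.
Error = 43.5 − 41.953125 = 1.546875.

1.546875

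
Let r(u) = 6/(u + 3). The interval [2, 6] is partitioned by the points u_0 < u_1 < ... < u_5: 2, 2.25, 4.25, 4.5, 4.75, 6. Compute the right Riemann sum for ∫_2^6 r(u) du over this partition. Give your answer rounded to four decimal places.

Subinterval widths: 0.25, 2, 0.25, 0.25, 1.25.
Right endpoints: 2.25, 4.25, 4.5, 4.75, 6.
r(2.25) = 8/7, r(4.25) = 24/29, r(4.5) = 0.8, r(4.75) = 24/31, r(6) = 2/3.
Sum = Σ Δu_i · r(u_i).
Sum ≈ 3.1678.

3.1678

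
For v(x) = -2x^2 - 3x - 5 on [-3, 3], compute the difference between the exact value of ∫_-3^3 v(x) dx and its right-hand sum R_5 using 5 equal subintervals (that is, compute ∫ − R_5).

Exact integral: ∫_-3^3 v(x) dx = -66.
R_5 = -79.68.
Error = -66 − (-79.68) = 13.68.

13.68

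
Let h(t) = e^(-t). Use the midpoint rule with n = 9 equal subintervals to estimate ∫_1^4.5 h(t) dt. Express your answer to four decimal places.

Δt = (4.5 − 1)/9 = 7/18.
Midpoints: 43/36, 19/12, 71/36, 85/36, 2.75, 113/36, 127/36, 47/12, 155/36.
h(43/36) ≈ 0.3029, h(19/12) ≈ 0.2053, h(71/36) ≈ 0.1391, h(85/36) ≈ 0.0943, h(2.75) ≈ 0.0639, h(113/36) ≈ 0.0433, h(127/36) ≈ 0.0294, h(47/12) ≈ 0.0199, h(155/36) ≈ 0.0135.
Sum = Δt · [h(43/36) + h(19/12) + h(71/36) + ...].
Sum ≈ 0.3545.

0.3545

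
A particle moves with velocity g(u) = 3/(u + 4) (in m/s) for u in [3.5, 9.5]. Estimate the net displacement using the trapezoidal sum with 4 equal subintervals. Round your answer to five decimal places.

1.77024

Δu = (9.5 − 3.5)/4 = 1.5.
g(3.5) = 0.4, g(5) = 1/3, g(6.5) = 2/7, g(8) = 0.25, g(9.5) = 2/9.
T_4 = (Δu/2)·[g(u_0) + 2g(u_1) + 2g(u_2) + 2g(u_3) + g(u_4)].
Sum ≈ 1.77024.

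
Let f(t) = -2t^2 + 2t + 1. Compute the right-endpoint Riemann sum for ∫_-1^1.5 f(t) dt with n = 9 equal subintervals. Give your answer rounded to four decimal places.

1.1163

Δt = (1.5 − (-1))/9 = 5/18.
Right endpoints: -13/18, -4/9, -1/6, 1/9, 7/18, 2/3, 17/18, 11/9, 1.5.
f(-13/18) = -241/162, f(-4/9) = -23/81, f(-1/6) = 11/18, f(1/9) = 97/81, f(7/18) = 239/162, f(2/3) = 13/9, f(17/18) = 179/162, f(11/9) = 37/81, f(1.5) = -0.5.
Sum = Δt · [f(-13/18) + f(-4/9) + f(-1/6) + ...].
Sum ≈ 1.1163.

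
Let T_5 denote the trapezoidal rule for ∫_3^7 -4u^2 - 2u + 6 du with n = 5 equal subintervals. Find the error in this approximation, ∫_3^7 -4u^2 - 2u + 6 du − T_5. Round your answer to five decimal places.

1.70667

Exact integral: ∫_3^7 f(u) du ≈ -437.3333333.
T_5 = -439.04.
Error ≈ -437.3333333 − (-439.04) ≈ 1.70667.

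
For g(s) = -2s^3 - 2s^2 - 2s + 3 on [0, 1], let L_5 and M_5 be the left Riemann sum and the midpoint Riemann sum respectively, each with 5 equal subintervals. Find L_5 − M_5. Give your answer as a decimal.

L_5 = 1.4.
M_5 = 0.85.
L_5 − M_5 = 0.55.

0.55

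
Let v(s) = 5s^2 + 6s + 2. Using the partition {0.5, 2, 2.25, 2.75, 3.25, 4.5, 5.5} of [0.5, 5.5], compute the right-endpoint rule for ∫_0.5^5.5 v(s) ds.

475.578125

Subinterval widths: 1.5, 0.25, 0.5, 0.5, 1.25, 1.
Right endpoints: 2, 2.25, 2.75, 3.25, 4.5, 5.5.
v(2) = 34, v(2.25) = 40.8125, v(2.75) = 56.3125, v(3.25) = 74.3125, v(4.5) = 130.25, v(5.5) = 186.25.
Sum = Σ Δs_i · v(s_i).
Sum = 475.578125.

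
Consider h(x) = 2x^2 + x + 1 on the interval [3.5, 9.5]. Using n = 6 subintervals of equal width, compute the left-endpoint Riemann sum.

509

Δx = (9.5 − 3.5)/6 = 1.
Left endpoints: 3.5, 4.5, 5.5, 6.5, 7.5, 8.5.
h(3.5) = 29, h(4.5) = 46, h(5.5) = 67, h(6.5) = 92, h(7.5) = 121, h(8.5) = 154.
Sum = Δx · [h(3.5) + h(4.5) + h(5.5) + ...].
Sum = 509.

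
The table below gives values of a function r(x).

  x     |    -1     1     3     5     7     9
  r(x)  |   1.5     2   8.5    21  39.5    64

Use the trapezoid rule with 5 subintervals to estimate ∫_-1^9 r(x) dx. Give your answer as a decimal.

207.5

Δx = 2.
T_5 = (2/2)·[1.5 + 2·2 + 2·8.5 + 2·21 + 2·39.5 + 64] = 207.5.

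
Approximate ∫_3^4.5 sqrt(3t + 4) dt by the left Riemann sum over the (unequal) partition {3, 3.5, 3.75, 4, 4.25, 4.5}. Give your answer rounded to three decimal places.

5.754

Subinterval widths: 0.5, 0.25, 0.25, 0.25, 0.25.
Left endpoints: 3, 3.5, 3.75, 4, 4.25.
f(3) ≈ 3.606, f(3.5) ≈ 3.808, f(3.75) ≈ 3.905, f(4) ≈ 4.000, f(4.25) ≈ 4.093.
Sum = Σ Δt_i · f(t_i).
Sum ≈ 5.754.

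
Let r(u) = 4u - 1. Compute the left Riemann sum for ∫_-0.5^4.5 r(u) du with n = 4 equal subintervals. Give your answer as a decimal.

22.5

Δu = (4.5 − (-0.5))/4 = 1.25.
Left endpoints: -0.5, 0.75, 2, 3.25.
r(-0.5) = -3, r(0.75) = 2, r(2) = 7, r(3.25) = 12.
Sum = Δu · [r(-0.5) + r(0.75) + r(2) + r(3.25)].
Sum = 22.5.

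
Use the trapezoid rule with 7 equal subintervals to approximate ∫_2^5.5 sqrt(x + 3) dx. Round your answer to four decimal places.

9.0664

Δx = (5.5 − 2)/7 = 0.5.
f(2) ≈ 2.2361, f(2.5) ≈ 2.3452, f(3) ≈ 2.4495, f(3.5) ≈ 2.5495, f(4) ≈ 2.6458, f(4.5) ≈ 2.7386, f(5) ≈ 2.8284, f(5.5) ≈ 2.9155.
T_7 = (Δx/2)·[f(x_0) + 2f(x_1) + ... + 2f(x_{6}) + f(x_7)].
Sum ≈ 9.0664.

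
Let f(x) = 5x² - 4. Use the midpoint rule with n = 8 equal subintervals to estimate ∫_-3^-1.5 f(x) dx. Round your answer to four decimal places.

33.3530

Δx = (-1.5 − (-3))/8 = 0.1875.
Midpoints: -2.90625, -2.71875, -2.53125, -2.34375, -2.15625, -1.96875, -1.78125, -1.59375.
f(-2.90625) = 39149/1024, f(-2.71875) = 33749/1024, f(-2.53125) = 28709/1024, f(-2.34375) = 24029/1024, f(-2.15625) = 19709/1024, f(-1.96875) = 15749/1024, f(-1.78125) = 12149/1024, f(-1.59375) = 8909/1024.
Sum = Δx · [f(-2.90625) + f(-2.71875) + f(-2.53125) + ...].
Sum ≈ 33.3530.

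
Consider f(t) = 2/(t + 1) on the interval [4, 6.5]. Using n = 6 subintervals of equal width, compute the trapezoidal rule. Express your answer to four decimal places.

0.8116

Δt = (6.5 − 4)/6 = 5/12.
f(4) = 0.4, f(53/12) = 24/65, f(29/6) = 12/35, f(5.25) = 0.32, f(17/3) = 0.3, f(73/12) = 24/85, f(6.5) = 4/15.
T_6 = (Δt/2)·[f(t_0) + 2f(t_1) + ... + 2f(t_{5}) + f(t_6)].
Sum ≈ 0.8116.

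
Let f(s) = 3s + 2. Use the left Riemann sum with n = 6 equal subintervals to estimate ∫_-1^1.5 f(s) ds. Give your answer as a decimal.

5.3125

Δs = (1.5 − (-1))/6 = 5/12.
Left endpoints: -1, -7/12, -1/6, 0.25, 2/3, 13/12.
f(-1) = -1, f(-7/12) = 0.25, f(-1/6) = 1.5, f(0.25) = 2.75, f(2/3) = 4, f(13/12) = 5.25.
Sum = Δs · [f(-1) + f(-7/12) + f(-1/6) + ...].
Sum = 5.3125.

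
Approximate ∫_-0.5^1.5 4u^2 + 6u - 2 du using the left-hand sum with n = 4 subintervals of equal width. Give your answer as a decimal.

2

Δu = (1.5 − (-0.5))/4 = 0.5.
Left endpoints: -0.5, 0, 0.5, 1.
f(-0.5) = -4, f(0) = -2, f(0.5) = 2, f(1) = 8.
Sum = Δu · [f(-0.5) + f(0) + f(0.5) + f(1)].
Sum = 2.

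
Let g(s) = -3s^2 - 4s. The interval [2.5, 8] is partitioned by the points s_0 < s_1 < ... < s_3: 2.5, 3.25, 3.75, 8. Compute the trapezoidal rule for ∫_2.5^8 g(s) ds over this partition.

Subinterval widths: 0.75, 0.5, 4.25.
g(2.5) = -28.75, g(3.25) = -44.6875, g(3.75) = -57.1875, g(8) = -224.
On each subinterval the trapezoid contributes (Δs_i/2)·[g(s_{i-1}) + g(s_i)].
Sum = -650.53125.

-650.53125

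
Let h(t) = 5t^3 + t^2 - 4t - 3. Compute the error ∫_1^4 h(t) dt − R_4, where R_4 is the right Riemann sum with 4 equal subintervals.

Exact integral: ∫_1^4 h(t) dt = 300.75.
R_4 = 430.828125.
Error = 300.75 − 430.828125 = -130.078125.

-130.078125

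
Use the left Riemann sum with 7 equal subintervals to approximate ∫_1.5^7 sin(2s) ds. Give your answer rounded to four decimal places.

-0.7761

Δs = (7 − 1.5)/7 = 11/14.
Left endpoints: 1.5, 16/7, 43/14, 27/7, 65/14, 38/7, 87/14.
f(1.5) ≈ 0.1411, f(16/7) ≈ -0.9901, f(43/14) ≈ -0.1399, f(27/7) ≈ 0.9903, f(65/14) ≈ 0.1386, f(38/7) ≈ -0.9904, f(87/14) ≈ -0.1374.
Sum = Δs · [f(1.5) + f(16/7) + f(43/14) + ...].
Sum ≈ -0.7761.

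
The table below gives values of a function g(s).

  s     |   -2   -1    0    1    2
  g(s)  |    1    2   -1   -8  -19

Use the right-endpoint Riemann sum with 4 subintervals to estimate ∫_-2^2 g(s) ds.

Δs = 1.
Sum = 1·[2 + (-1) + (-8) + (-19)] = -26.

-26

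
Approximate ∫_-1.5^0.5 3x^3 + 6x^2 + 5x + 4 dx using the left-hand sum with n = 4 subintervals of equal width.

4.25

Δx = (0.5 − (-1.5))/4 = 0.5.
Left endpoints: -1.5, -1, -0.5, 0.
f(-1.5) = -0.125, f(-1) = 2, f(-0.5) = 2.625, f(0) = 4.
Sum = Δx · [f(-1.5) + f(-1) + f(-0.5) + f(0)].
Sum = 4.25.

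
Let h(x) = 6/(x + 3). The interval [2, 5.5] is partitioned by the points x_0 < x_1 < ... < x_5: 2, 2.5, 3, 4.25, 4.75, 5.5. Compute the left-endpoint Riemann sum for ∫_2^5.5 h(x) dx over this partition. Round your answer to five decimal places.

Subinterval widths: 0.5, 0.5, 1.25, 0.5, 0.75.
Left endpoints: 2, 2.5, 3, 4.25, 4.75.
h(2) = 1.2, h(2.5) = 12/11, h(3) = 1, h(4.25) = 24/29, h(4.75) = 24/31.
Sum = Σ Δx_i · h(x_i).
Sum ≈ 3.38989.

3.38989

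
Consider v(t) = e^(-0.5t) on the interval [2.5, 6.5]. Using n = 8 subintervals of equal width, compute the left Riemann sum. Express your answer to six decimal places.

Δt = (6.5 − 2.5)/8 = 0.5.
Left endpoints: 2.5, 3, 3.5, 4, 4.5, 5, 5.5, 6.
v(2.5) ≈ 0.286505, v(3) ≈ 0.223130, v(3.5) ≈ 0.173774, v(4) ≈ 0.135335, v(4.5) ≈ 0.105399, v(5) ≈ 0.082085, v(5.5) ≈ 0.063928, v(6) ≈ 0.049787.
Sum = Δt · [v(2.5) + v(3) + v(3.5) + ...].
Sum ≈ 0.559972.

0.559972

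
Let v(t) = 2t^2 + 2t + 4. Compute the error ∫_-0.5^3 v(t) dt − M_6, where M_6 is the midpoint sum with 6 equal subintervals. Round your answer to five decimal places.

Exact integral: ∫_-0.5^3 v(t) dt ≈ 40.8333333.
M_6 ≈ 40.6348380.
Error ≈ 40.8333333 − 40.6348380 ≈ 0.19850.

0.19850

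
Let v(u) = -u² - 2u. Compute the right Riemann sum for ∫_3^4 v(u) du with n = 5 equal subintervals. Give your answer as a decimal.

Δu = (4 − 3)/5 = 0.2.
Right endpoints: 3.2, 3.4, 3.6, 3.8, 4.
v(3.2) = -16.64, v(3.4) = -18.36, v(3.6) = -20.16, v(3.8) = -22.04, v(4) = -24.
Sum = Δu · [v(3.2) + v(3.4) + v(3.6) + v(3.8) + v(4)].
Sum = -20.24.

-20.24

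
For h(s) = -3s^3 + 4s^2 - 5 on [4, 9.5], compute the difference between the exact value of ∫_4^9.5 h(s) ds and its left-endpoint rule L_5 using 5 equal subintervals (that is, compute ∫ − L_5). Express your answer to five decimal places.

Exact integral: ∫_4^9.5 h(s) ds ≈ -4886.4635417.
L_5 = -3803.69.
Error ≈ -4886.4635417 − (-3803.69) ≈ -1082.77354.

-1082.77354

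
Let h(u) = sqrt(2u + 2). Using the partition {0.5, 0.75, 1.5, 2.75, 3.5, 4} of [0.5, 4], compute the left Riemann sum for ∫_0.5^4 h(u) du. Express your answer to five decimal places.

8.18518

Subinterval widths: 0.25, 0.75, 1.25, 0.75, 0.5.
Left endpoints: 0.5, 0.75, 1.5, 2.75, 3.5.
h(0.5) ≈ 1.73205, h(0.75) ≈ 1.87083, h(1.5) ≈ 2.23607, h(2.75) ≈ 2.73861, h(3.5) ≈ 3.00000.
Sum = Σ Δu_i · h(u_i).
Sum ≈ 8.18518.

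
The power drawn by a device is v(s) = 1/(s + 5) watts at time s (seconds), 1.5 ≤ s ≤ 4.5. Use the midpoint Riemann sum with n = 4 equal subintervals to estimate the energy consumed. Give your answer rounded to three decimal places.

0.379

Δs = (4.5 − 1.5)/4 = 0.75.
Midpoints: 1.875, 2.625, 3.375, 4.125.
v(1.875) = 8/55, v(2.625) = 8/61, v(3.375) = 8/67, v(4.125) = 8/73.
Sum = Δs · [v(1.875) + v(2.625) + v(3.375) + v(4.125)].
Sum ≈ 0.379.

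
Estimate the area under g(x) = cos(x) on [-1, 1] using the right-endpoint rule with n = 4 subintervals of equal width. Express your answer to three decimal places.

Δx = (1 − (-1))/4 = 0.5.
Right endpoints: -0.5, 0, 0.5, 1.
g(-0.5) ≈ 0.878, g(0) ≈ 1.000, g(0.5) ≈ 0.878, g(1) ≈ 0.540.
Sum = Δx · [g(-0.5) + g(0) + g(0.5) + g(1)].
Sum ≈ 1.648.

1.648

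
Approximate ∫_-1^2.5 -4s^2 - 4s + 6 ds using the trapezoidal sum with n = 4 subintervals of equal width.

-13.453125

Δs = (2.5 − (-1))/4 = 0.875.
f(-1) = 6, f(-0.125) = 6.4375, f(0.75) = 0.75, f(1.625) = -11.0625, f(2.5) = -29.
T_4 = (Δs/2)·[f(s_0) + 2f(s_1) + 2f(s_2) + 2f(s_3) + f(s_4)].
Sum = -13.453125.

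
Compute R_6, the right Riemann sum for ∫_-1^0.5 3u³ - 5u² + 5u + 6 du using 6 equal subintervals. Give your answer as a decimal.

6.26171875

Δu = (0.5 − (-1))/6 = 0.25.
Right endpoints: -0.75, -0.5, -0.25, 0, 0.25, 0.5.
f(-0.75) = -1.828125, f(-0.5) = 1.875, f(-0.25) = 4.390625, f(0) = 6, f(0.25) = 6.984375, f(0.5) = 7.625.
Sum = Δu · [f(-0.75) + f(-0.5) + f(-0.25) + ...].
Sum = 6.26171875.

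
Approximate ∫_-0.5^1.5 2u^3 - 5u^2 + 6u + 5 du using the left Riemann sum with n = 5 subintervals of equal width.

10.76

Δu = (1.5 − (-0.5))/5 = 0.4.
Left endpoints: -0.5, -0.1, 0.3, 0.7, 1.1.
f(-0.5) = 0.5, f(-0.1) = 4.348, f(0.3) = 6.404, f(0.7) = 7.436, f(1.1) = 8.212.
Sum = Δu · [f(-0.5) + f(-0.1) + f(0.3) + f(0.7) + f(1.1)].
Sum = 10.76.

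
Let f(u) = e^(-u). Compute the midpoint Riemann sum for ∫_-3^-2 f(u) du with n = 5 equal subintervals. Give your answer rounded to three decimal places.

Δu = (-2 − (-3))/5 = 0.2.
Midpoints: -2.9, -2.7, -2.5, -2.3, -2.1.
f(-2.9) ≈ 18.174, f(-2.7) ≈ 14.880, f(-2.5) ≈ 12.182, f(-2.3) ≈ 9.974, f(-2.1) ≈ 8.166.
Sum = Δu · [f(-2.9) + f(-2.7) + f(-2.5) + f(-2.3) + f(-2.1)].
Sum ≈ 12.675.

12.675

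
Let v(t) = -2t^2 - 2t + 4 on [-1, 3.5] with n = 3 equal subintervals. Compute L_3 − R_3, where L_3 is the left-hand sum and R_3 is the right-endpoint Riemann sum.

L_3 = -2.25.
R_3 = -49.5.
L_3 − R_3 = 47.25.

47.25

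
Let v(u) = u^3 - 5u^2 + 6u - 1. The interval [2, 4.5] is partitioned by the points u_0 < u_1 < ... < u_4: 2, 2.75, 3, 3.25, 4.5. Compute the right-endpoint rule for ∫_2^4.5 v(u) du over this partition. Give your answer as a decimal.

Subinterval widths: 0.75, 0.25, 0.25, 1.25.
Right endpoints: 2.75, 3, 3.25, 4.5.
v(2.75) = -1.515625, v(3) = -1, v(3.25) = 0.015625, v(4.5) = 15.875.
Sum = Σ Δu_i · v(u_i).
Sum = 18.4609375.

18.4609375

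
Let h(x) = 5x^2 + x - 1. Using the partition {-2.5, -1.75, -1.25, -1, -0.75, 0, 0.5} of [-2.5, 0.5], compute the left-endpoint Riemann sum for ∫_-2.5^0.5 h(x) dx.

29.53125

Subinterval widths: 0.75, 0.5, 0.25, 0.25, 0.75, 0.5.
Left endpoints: -2.5, -1.75, -1.25, -1, -0.75, 0.
h(-2.5) = 27.75, h(-1.75) = 12.5625, h(-1.25) = 5.5625, h(-1) = 3, h(-0.75) = 1.0625, h(0) = -1.
Sum = Σ Δx_i · h(x_i).
Sum = 29.53125.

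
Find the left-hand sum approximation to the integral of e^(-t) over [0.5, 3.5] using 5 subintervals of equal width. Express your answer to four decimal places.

Δt = (3.5 − 0.5)/5 = 0.6.
Left endpoints: 0.5, 1.1, 1.7, 2.3, 2.9.
f(0.5) ≈ 0.6065, f(1.1) ≈ 0.3329, f(1.7) ≈ 0.1827, f(2.3) ≈ 0.1003, f(2.9) ≈ 0.0550.
Sum = Δt · [f(0.5) + f(1.1) + f(1.7) + f(2.3) + f(2.9)].
Sum ≈ 0.7664.

0.7664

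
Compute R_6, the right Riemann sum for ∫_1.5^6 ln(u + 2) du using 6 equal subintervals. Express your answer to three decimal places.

Δu = (6 − 1.5)/6 = 0.75.
Right endpoints: 2.25, 3, 3.75, 4.5, 5.25, 6.
f(2.25) ≈ 1.447, f(3) ≈ 1.609, f(3.75) ≈ 1.749, f(4.5) ≈ 1.872, f(5.25) ≈ 1.981, f(6) ≈ 2.079.
Sum = Δu · [f(2.25) + f(3) + f(3.75) + ...].
Sum ≈ 8.053.

8.053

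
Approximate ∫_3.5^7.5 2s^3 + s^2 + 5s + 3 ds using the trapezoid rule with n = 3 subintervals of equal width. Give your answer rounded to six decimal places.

1795.629630

Δs = (7.5 − 3.5)/3 = 4/3.
f(3.5) = 118.5, f(29/6) = 14923/54, f(37/6) = 29207/54, f(7.5) = 940.5.
T_3 = (Δs/2)·[f(s_0) + 2f(s_1) + 2f(s_2) + f(s_3)].
Sum ≈ 1795.629630.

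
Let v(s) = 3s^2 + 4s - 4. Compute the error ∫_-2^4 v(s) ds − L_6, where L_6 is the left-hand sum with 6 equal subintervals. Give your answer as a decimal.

27

Exact integral: ∫_-2^4 v(s) ds = 72.
L_6 = 45.
Error = 72 − 45 = 27.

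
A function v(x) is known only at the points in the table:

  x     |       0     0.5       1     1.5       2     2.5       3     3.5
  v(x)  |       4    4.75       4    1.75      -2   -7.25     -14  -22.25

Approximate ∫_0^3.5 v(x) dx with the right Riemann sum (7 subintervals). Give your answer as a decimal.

Δx = 0.5.
Sum = 0.5·[4.75 + 4 + 1.75 + (-2) + (-7.25) + (-14) + (-22.25)] = -17.5.

-17.5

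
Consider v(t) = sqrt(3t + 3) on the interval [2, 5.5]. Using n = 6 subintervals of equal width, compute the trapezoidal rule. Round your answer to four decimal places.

Δt = (5.5 − 2)/6 = 7/12.
v(2) ≈ 3.0000, v(31/12) ≈ 3.2787, v(19/6) ≈ 3.5355, v(3.75) ≈ 3.7749, v(13/3) ≈ 4.0000, v(59/12) ≈ 4.2131, v(5.5) ≈ 4.4159.
T_6 = (Δt/2)·[v(t_0) + 2v(t_1) + ... + 2v(t_{5}) + v(t_6)].
Sum ≈ 13.1309.

13.1309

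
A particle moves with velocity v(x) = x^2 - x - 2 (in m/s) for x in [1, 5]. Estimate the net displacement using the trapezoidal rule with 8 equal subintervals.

Δx = (5 − 1)/8 = 0.5.
v(1) = -2, v(1.5) = -1.25, v(2) = 0, v(2.5) = 1.75, v(3) = 4, v(3.5) = 6.75, v(4) = 10, v(4.5) = 13.75, v(5) = 18.
T_8 = (Δx/2)·[v(x_0) + 2v(x_1) + ... + 2v(x_{7}) + v(x_8)].
Sum = 21.5.

21.5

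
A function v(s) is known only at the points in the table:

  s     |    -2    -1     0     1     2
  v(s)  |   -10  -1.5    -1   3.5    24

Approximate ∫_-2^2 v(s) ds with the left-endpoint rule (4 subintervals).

Δs = 1.
Sum = 1·[(-10) + (-1.5) + (-1) + 3.5] = -9.

-9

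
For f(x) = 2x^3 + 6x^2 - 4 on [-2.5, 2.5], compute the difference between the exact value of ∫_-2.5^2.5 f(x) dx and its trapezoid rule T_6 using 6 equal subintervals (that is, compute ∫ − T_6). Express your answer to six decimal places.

-3.472222

Exact integral: ∫_-2.5^2.5 f(x) dx = 42.5.
T_6 ≈ 45.97222222.
Error ≈ 42.5 − 45.97222222 ≈ -3.472222.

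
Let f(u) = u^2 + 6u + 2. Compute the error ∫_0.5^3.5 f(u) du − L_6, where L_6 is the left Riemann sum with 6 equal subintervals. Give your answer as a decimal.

Exact integral: ∫_0.5^3.5 f(u) du = 56.25.
L_6 = 48.875.
Error = 56.25 − 48.875 = 7.375.

7.375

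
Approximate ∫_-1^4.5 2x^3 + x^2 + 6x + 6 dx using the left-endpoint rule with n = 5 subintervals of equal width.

Δx = (4.5 − (-1))/5 = 1.1.
Left endpoints: -1, 0.1, 1.2, 2.3, 3.4.
f(-1) = -1, f(0.1) = 6.612, f(1.2) = 18.096, f(2.3) = 49.424, f(3.4) = 116.568.
Sum = Δx · [f(-1) + f(0.1) + f(1.2) + f(2.3) + f(3.4)].
Sum = 208.67.

208.67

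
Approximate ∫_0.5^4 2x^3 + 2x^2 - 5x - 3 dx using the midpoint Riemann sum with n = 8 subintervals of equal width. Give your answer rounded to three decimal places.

119.812

Δx = (4 − 0.5)/8 = 0.4375.
Midpoints: 0.71875, 1.15625, 1.59375, 2.03125, 2.46875, 2.90625, 3.34375, 3.78125.
f(0.71875) = -78937/16384, f(1.15625) = -49411/16384, f(1.59375) = 36171/16384, f(2.03125) = 194273/16384, f(2.46875) = 441359/16384, f(2.90625) = 793893/16384, f(3.34375) = 1268339/16384, f(3.78125) = 1881161/16384.
Sum = Δx · [f(0.71875) + f(1.15625) + f(1.59375) + ...].
Sum ≈ 119.812.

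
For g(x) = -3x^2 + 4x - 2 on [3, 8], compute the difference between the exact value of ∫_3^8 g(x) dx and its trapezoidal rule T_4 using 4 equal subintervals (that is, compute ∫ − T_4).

3.90625

Exact integral: ∫_3^8 g(x) dx = -385.
T_4 = -388.90625.
Error = -385 − (-388.90625) = 3.90625.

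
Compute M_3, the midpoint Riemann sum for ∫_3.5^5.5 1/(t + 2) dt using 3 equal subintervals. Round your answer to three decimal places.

Δt = (5.5 − 3.5)/3 = 2/3.
Midpoints: 23/6, 4.5, 31/6.
f(23/6) = 6/35, f(4.5) = 2/13, f(31/6) = 6/43.
Sum = Δt · [f(23/6) + f(4.5) + f(31/6)].
Sum ≈ 0.310.

0.310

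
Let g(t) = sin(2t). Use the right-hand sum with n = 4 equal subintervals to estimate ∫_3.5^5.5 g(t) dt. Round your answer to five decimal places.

-0.07127

Δt = (5.5 − 3.5)/4 = 0.5.
Right endpoints: 4, 4.5, 5, 5.5.
g(4) ≈ 0.98936, g(4.5) ≈ 0.41212, g(5) ≈ -0.54402, g(5.5) ≈ -0.99999.
Sum = Δt · [g(4) + g(4.5) + g(5) + g(5.5)].
Sum ≈ -0.07127.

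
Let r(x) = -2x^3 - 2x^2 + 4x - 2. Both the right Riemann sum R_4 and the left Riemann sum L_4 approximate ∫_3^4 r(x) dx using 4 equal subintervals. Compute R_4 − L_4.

-21

R_4 = -110.90625.
L_4 = -89.90625.
R_4 − L_4 = -21.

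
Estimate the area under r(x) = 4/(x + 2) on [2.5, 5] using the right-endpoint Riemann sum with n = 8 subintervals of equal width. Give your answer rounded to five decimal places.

Δx = (5 − 2.5)/8 = 0.3125.
Right endpoints: 2.8125, 3.125, 3.4375, 3.75, 4.0625, 4.375, 4.6875, 5.
r(2.8125) = 64/77, r(3.125) = 32/41, r(3.4375) = 64/87, r(3.75) = 16/23, r(4.0625) = 64/97, r(4.375) = 32/51, r(4.6875) = 64/107, r(5) = 4/7.
Sum = Δx · [r(2.8125) + r(3.125) + r(3.4375) + ...].
Sum ≈ 1.71867.

1.71867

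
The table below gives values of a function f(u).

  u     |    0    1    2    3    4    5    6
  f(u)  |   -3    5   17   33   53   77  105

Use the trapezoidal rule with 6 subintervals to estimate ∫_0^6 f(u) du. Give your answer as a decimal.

Δu = 1.
T_6 = (1/2)·[(-3) + 2·5 + 2·17 + 2·33 + 2·53 + 2·77 + 105] = 236.

236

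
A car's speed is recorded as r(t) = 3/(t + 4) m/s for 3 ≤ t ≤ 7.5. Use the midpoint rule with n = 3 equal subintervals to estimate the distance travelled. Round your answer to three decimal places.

1.486

Δt = (7.5 − 3)/3 = 1.5.
Midpoints: 3.75, 5.25, 6.75.
r(3.75) = 12/31, r(5.25) = 12/37, r(6.75) = 12/43.
Sum = Δt · [r(3.75) + r(5.25) + r(6.75)].
Sum ≈ 1.486.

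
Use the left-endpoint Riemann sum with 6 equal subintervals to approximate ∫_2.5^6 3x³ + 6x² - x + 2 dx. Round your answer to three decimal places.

Δx = (6 − 2.5)/6 = 7/12.
Left endpoints: 2.5, 37/12, 11/3, 4.25, 29/6, 65/12.
f(2.5) = 83.875, f(37/12) = 82885/576, f(11/3) = 2042/9, f(4.25) = 336.421875, f(29/6) = 34277/72, f(65/12) = 374057/576.
Sum = Δx · [f(2.5) + f(37/12) + f(11/3) + ...].
Sum ≈ 1117.992.

1117.992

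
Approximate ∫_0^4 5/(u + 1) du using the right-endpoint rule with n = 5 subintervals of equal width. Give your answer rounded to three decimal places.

Δu = (4 − 0)/5 = 0.8.
Right endpoints: 0.8, 1.6, 2.4, 3.2, 4.
f(0.8) = 25/9, f(1.6) = 25/13, f(2.4) = 25/17, f(3.2) = 25/21, f(4) = 1.
Sum = Δu · [f(0.8) + f(1.6) + f(2.4) + f(3.2) + f(4)].
Sum ≈ 6.690.

6.690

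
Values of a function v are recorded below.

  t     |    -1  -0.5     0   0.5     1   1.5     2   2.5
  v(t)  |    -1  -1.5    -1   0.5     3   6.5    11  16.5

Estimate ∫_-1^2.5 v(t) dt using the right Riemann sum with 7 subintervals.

17.5

Δt = 0.5.
Sum = 0.5·[(-1.5) + (-1) + 0.5 + 3 + 6.5 + 11 + 16.5] = 17.5.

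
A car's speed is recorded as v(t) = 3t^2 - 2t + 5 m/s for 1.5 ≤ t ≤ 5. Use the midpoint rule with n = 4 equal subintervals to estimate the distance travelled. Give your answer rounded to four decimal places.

Δt = (5 − 1.5)/4 = 0.875.
Midpoints: 1.9375, 2.8125, 3.6875, 4.5625.
v(1.9375) = 12.38671875, v(2.8125) = 23.10546875, v(3.6875) = 38.41796875, v(4.5625) = 58.32421875.
Sum = Δt · [v(1.9375) + v(2.8125) + v(3.6875) + v(4.5625)].
Sum ≈ 115.7051.

115.7051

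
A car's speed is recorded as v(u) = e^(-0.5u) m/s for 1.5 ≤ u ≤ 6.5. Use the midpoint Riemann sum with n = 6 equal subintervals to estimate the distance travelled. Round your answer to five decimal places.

Δu = (6.5 − 1.5)/6 = 5/6.
Midpoints: 23/12, 2.75, 43/12, 53/12, 5.25, 73/12.
v(23/12) ≈ 0.38353, v(2.75) ≈ 0.25284, v(43/12) ≈ 0.16668, v(53/12) ≈ 0.10988, v(5.25) ≈ 0.07244, v(73/12) ≈ 0.04776.
Sum = Δu · [v(23/12) + v(2.75) + v(43/12) + ...].
Sum ≈ 0.86094.

0.86094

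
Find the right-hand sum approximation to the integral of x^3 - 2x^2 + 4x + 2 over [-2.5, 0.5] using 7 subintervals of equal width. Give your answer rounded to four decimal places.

Δx = (0.5 − (-2.5))/7 = 3/7.
Right endpoints: -29/14, -23/14, -17/14, -11/14, -5/14, 1/14, 0.5.
f(-29/14) = -65185/2744, f(-23/14) = -39523/2744, f(-17/14) = -20845/2744, f(-11/14) = -7855/2744, f(-5/14) = 743/2744, f(1/14) = 6245/2744, f(0.5) = 3.625.
Sum = Δx · [f(-29/14) + f(-23/14) + f(-17/14) + ...].
Sum ≈ -18.1913.

-18.1913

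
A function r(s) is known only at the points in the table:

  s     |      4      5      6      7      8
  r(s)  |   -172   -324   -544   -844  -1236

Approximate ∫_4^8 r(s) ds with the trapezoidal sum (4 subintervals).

Δs = 1.
T_4 = (1/2)·[(-172) + 2·(-324) + 2·(-544) + 2·(-844) + (-1236)] = -2416.

-2416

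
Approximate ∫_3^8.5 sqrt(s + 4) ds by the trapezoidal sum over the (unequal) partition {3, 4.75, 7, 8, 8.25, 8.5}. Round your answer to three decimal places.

Subinterval widths: 1.75, 2.25, 1, 0.25, 0.25.
f(3) ≈ 2.646, f(4.75) ≈ 2.958, f(7) ≈ 3.317, f(8) ≈ 3.464, f(8.25) ≈ 3.500, f(8.5) ≈ 3.536.
On each subinterval the trapezoid contributes (Δs_i/2)·[f(s_{i-1}) + f(s_i)].
Sum ≈ 17.103.

17.103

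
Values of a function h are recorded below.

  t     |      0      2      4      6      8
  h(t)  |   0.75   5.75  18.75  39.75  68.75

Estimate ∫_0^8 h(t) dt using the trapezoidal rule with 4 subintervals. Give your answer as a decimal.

Δt = 2.
T_4 = (2/2)·[0.75 + 2·5.75 + 2·18.75 + 2·39.75 + 68.75] = 198.

198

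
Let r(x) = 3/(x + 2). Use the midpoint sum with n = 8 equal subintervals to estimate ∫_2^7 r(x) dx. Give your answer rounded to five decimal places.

2.43035

Δx = (7 − 2)/8 = 0.625.
Midpoints: 2.3125, 2.9375, 3.5625, 4.1875, 4.8125, 5.4375, 6.0625, 6.6875.
r(2.3125) = 16/23, r(2.9375) = 48/79, r(3.5625) = 48/89, r(4.1875) = 16/33, r(4.8125) = 48/109, r(5.4375) = 48/119, r(6.0625) = 16/43, r(6.6875) = 48/139.
Sum = Δx · [r(2.3125) + r(2.9375) + r(3.5625) + ...].
Sum ≈ 2.43035.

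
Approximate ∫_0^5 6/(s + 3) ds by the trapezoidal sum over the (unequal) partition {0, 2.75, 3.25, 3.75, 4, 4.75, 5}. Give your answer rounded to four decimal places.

Subinterval widths: 2.75, 0.5, 0.5, 0.25, 0.75, 0.25.
f(0) = 2, f(2.75) = 24/23, f(3.25) = 0.96, f(3.75) = 8/9, f(4) = 6/7, f(4.75) = 24/31, f(5) = 0.75.
On each subinterval the trapezoid contributes (Δs_i/2)·[f(s_{i-1}) + f(s_i)].
Sum ≈ 6.1684.

6.1684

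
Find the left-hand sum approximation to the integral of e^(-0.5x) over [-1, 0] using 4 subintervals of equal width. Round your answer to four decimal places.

Δx = (0 − (-1))/4 = 0.25.
Left endpoints: -1, -0.75, -0.5, -0.25.
f(-1) ≈ 1.6487, f(-0.75) ≈ 1.4550, f(-0.5) ≈ 1.2840, f(-0.25) ≈ 1.1331.
Sum = Δx · [f(-1) + f(-0.75) + f(-0.5) + f(-0.25)].
Sum ≈ 1.3802.

1.3802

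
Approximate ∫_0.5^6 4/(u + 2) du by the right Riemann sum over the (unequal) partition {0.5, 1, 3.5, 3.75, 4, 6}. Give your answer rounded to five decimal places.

3.82543

Subinterval widths: 0.5, 2.5, 0.25, 0.25, 2.
Right endpoints: 1, 3.5, 3.75, 4, 6.
f(1) = 4/3, f(3.5) = 8/11, f(3.75) = 16/23, f(4) = 2/3, f(6) = 0.5.
Sum = Σ Δu_i · f(u_i).
Sum ≈ 3.82543.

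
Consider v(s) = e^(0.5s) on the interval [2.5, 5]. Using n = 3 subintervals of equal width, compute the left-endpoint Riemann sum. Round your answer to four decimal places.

14.0134

Δs = (5 − 2.5)/3 = 5/6.
Left endpoints: 2.5, 10/3, 25/6.
v(2.5) ≈ 3.4903, v(10/3) ≈ 5.2945, v(25/6) ≈ 8.0312.
Sum = Δs · [v(2.5) + v(10/3) + v(25/6)].
Sum ≈ 14.0134.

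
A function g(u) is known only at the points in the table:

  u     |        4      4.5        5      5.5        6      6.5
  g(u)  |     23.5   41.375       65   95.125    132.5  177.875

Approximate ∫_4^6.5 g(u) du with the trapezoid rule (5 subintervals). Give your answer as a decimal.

Δu = 0.5.
T_5 = (0.5/2)·[23.5 + 2·41.375 + 2·65 + 2·95.125 + 2·132.5 + 177.875] = 217.34375.

217.34375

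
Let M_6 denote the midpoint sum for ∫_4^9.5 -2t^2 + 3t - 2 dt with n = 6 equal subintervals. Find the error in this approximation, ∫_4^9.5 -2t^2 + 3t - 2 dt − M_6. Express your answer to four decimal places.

-0.7703

Exact integral: ∫_4^9.5 f(t) dt ≈ -428.541667.
M_6 ≈ -427.771412.
Error ≈ -428.541667 − (-427.771412) ≈ -0.7703.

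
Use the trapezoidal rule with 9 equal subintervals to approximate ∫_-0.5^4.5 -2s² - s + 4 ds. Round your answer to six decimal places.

Δs = (4.5 − (-0.5))/9 = 5/9.
f(-0.5) = 4, f(1/18) = 319/81, f(11/18) = 214/81, f(7/6) = 1/9, f(31/18) = -296/81, f(41/18) = -701/81, f(17/6) = -134/9, f(61/18) = -1811/81, f(71/18) = -2516/81, f(4.5) = -41.
T_9 = (Δs/2)·[f(s_0) + 2f(s_1) + ... + 2f(s_{8}) + f(s_9)].
Sum ≈ -51.347737.

-51.347737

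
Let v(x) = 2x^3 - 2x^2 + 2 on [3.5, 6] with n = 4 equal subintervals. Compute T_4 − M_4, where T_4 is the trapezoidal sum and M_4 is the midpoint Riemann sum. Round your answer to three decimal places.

6.470

T_4 ≈ 466.86523.
M_4 ≈ 460.39551.
T_4 − M_4 ≈ 6.470.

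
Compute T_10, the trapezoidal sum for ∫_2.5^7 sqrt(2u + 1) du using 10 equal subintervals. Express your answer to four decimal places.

Δu = (7 − 2.5)/10 = 0.45.
f(2.5) ≈ 2.4495, f(2.95) ≈ 2.6268, f(3.4) ≈ 2.7928, f(3.85) ≈ 2.9496, f(4.3) ≈ 3.0984, f(4.75) ≈ 3.2404, f(5.2) ≈ 3.3764, f(5.65) ≈ 3.5071, f(6.1) ≈ 3.6332, f(6.55) ≈ 3.7550, f(7) ≈ 3.8730.
T_10 = (Δu/2)·[f(u_0) + 2f(u_1) + ... + 2f(u_{9}) + f(u_10)].
Sum ≈ 14.4634.

14.4634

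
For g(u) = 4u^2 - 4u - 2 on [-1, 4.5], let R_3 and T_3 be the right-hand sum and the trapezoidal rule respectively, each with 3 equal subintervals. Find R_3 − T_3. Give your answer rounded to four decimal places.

R_3 ≈ 136.074074.
T_3 ≈ 85.657407.
R_3 − T_3 ≈ 50.4167.

50.4167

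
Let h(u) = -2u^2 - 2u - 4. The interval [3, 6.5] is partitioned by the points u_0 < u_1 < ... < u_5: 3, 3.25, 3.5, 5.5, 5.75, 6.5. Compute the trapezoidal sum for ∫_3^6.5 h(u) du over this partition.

Subinterval widths: 0.25, 0.25, 2, 0.25, 0.75.
h(3) = -28, h(3.25) = -31.625, h(3.5) = -35.5, h(5.5) = -75.5, h(5.75) = -81.625, h(6.5) = -101.5.
On each subinterval the trapezoid contributes (Δu_i/2)·[h(u_{i-1}) + h(u_i)].
Sum = -215.15625.

-215.15625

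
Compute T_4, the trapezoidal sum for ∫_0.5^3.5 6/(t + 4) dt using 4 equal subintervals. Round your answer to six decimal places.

Δt = (3.5 − 0.5)/4 = 0.75.
f(0.5) = 4/3, f(1.25) = 8/7, f(2) = 1, f(2.75) = 8/9, f(3.5) = 0.8.
T_4 = (Δt/2)·[f(t_0) + 2f(t_1) + 2f(t_2) + 2f(t_3) + f(t_4)].
Sum ≈ 3.073810.

3.073810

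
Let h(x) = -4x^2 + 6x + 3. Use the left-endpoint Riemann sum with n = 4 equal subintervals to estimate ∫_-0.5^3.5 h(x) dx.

0

Δx = (3.5 − (-0.5))/4 = 1.
Left endpoints: -0.5, 0.5, 1.5, 2.5.
h(-0.5) = -1, h(0.5) = 5, h(1.5) = 3, h(2.5) = -7.
Sum = Δx · [h(-0.5) + h(0.5) + h(1.5) + h(2.5)].
Sum = 0.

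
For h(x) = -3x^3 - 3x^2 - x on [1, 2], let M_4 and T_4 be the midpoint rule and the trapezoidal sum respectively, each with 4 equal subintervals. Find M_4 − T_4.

M_4 = -19.6640625.
T_4 = -19.921875.
M_4 − T_4 = 0.2578125.

0.2578125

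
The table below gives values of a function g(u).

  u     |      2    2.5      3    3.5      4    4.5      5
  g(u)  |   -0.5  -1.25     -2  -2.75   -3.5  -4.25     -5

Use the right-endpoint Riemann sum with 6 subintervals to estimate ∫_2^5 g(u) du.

Δu = 0.5.
Sum = 0.5·[(-1.25) + (-2) + (-2.75) + (-3.5) + (-4.25) + (-5)] = -9.375.

-9.375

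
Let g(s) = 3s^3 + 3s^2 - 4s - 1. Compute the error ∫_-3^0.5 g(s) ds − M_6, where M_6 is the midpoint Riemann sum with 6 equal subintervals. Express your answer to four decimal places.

-0.8188

Exact integral: ∫_-3^0.5 g(s) ds = -19.578125.
M_6 ≈ -18.759332.
Error ≈ -19.578125 − (-18.759332) ≈ -0.8188.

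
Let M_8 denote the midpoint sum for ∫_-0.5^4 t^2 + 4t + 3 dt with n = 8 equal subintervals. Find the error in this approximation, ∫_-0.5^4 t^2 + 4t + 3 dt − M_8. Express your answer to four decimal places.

Exact integral: ∫_-0.5^4 f(t) dt = 66.375.
M_8 ≈ 66.256348.
Error ≈ 66.375 − 66.256348 ≈ 0.1187.

0.1187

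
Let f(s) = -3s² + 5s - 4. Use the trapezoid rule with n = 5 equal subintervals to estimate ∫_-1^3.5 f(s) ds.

Δs = (3.5 − (-1))/5 = 0.9.
f(-1) = -12, f(-0.1) = -4.53, f(0.8) = -1.92, f(1.7) = -4.17, f(2.6) = -11.28, f(3.5) = -23.25.
T_5 = (Δs/2)·[f(s_0) + 2f(s_1) + ... + 2f(s_{4}) + f(s_5)].
Sum = -35.5725.

-35.5725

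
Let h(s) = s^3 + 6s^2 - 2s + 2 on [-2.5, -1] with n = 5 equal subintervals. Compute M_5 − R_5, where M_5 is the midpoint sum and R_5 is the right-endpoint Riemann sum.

2.9559375

M_5 = 27.9759375.
R_5 = 25.02.
M_5 − R_5 = 2.9559375.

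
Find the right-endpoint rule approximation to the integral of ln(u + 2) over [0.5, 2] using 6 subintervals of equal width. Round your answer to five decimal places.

1.81242

Δu = (2 − 0.5)/6 = 0.25.
Right endpoints: 0.75, 1, 1.25, 1.5, 1.75, 2.
f(0.75) ≈ 1.01160, f(1) ≈ 1.09861, f(1.25) ≈ 1.17865, f(1.5) ≈ 1.25276, f(1.75) ≈ 1.32176, f(2) ≈ 1.38629.
Sum = Δu · [f(0.75) + f(1) + f(1.25) + ...].
Sum ≈ 1.81242.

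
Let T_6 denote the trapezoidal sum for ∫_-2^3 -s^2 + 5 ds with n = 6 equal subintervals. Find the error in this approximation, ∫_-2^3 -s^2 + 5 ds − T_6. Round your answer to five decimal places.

0.57870

Exact integral: ∫_-2^3 f(s) ds ≈ 13.3333333.
T_6 ≈ 12.7546296.
Error ≈ 13.3333333 − 12.7546296 ≈ 0.57870.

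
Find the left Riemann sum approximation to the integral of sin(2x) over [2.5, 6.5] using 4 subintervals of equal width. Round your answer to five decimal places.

Δx = (6.5 − 2.5)/4 = 1.
Left endpoints: 2.5, 3.5, 4.5, 5.5.
f(2.5) ≈ -0.95892, f(3.5) ≈ 0.65699, f(4.5) ≈ 0.41212, f(5.5) ≈ -0.99999.
Sum = Δx · [f(2.5) + f(3.5) + f(4.5) + f(5.5)].
Sum ≈ -0.88981.

-0.88981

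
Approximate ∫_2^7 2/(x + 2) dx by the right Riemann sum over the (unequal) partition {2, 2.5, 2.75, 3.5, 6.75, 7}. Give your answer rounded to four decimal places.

Subinterval widths: 0.5, 0.25, 0.75, 3.25, 0.25.
Right endpoints: 2.5, 2.75, 3.5, 6.75, 7.
f(2.5) = 4/9, f(2.75) = 8/19, f(3.5) = 4/11, f(6.75) = 8/35, f(7) = 2/9.
Sum = Σ Δx_i · f(x_i).
Sum ≈ 1.3986.

1.3986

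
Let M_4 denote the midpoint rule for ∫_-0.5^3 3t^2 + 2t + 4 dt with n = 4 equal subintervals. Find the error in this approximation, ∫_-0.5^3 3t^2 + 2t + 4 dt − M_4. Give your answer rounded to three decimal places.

Exact integral: ∫_-0.5^3 f(t) dt = 49.875.
M_4 ≈ 49.20508.
Error ≈ 49.875 − 49.20508 ≈ 0.670.

0.670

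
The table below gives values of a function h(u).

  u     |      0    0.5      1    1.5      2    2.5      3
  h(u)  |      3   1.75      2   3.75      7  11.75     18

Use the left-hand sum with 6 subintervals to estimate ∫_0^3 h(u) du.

14.625

Δu = 0.5.
Sum = 0.5·[3 + 1.75 + 2 + 3.75 + 7 + 11.75] = 14.625.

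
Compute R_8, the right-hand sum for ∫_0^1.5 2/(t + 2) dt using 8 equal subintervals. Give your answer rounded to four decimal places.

Δt = (1.5 − 0)/8 = 0.1875.
Right endpoints: 0.1875, 0.375, 0.5625, 0.75, 0.9375, 1.125, 1.3125, 1.5.
f(0.1875) = 32/35, f(0.375) = 16/19, f(0.5625) = 32/41, f(0.75) = 8/11, f(0.9375) = 32/47, f(1.125) = 0.64, f(1.3125) = 32/53, f(1.5) = 4/7.
Sum = Δt · [f(0.1875) + f(0.375) + f(0.5625) + ...].
Sum ≈ 1.0800.

1.0800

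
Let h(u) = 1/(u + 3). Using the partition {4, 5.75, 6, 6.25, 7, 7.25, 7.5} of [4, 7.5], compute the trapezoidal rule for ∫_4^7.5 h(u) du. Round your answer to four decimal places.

0.4074

Subinterval widths: 1.75, 0.25, 0.25, 0.75, 0.25, 0.25.
h(4) = 1/7, h(5.75) = 4/35, h(6) = 1/9, h(6.25) = 4/37, h(7) = 0.1, h(7.25) = 4/41, h(7.5) = 2/21.
On each subinterval the trapezoid contributes (Δu_i/2)·[h(u_{i-1}) + h(u_i)].
Sum ≈ 0.4074.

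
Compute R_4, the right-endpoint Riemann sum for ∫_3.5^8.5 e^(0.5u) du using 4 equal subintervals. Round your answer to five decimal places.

Δu = (8.5 − 3.5)/4 = 1.25.
Right endpoints: 4.75, 6, 7.25, 8.5.
f(4.75) ≈ 10.75101, f(6) ≈ 20.08554, f(7.25) ≈ 37.52472, f(8.5) ≈ 70.10541.
Sum = Δu · [f(4.75) + f(6) + f(7.25) + f(8.5)].
Sum ≈ 173.08336.

173.08336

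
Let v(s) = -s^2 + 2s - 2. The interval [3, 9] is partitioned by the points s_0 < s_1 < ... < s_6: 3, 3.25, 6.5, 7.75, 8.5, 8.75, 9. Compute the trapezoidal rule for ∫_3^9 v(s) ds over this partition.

-180.125

Subinterval widths: 0.25, 3.25, 1.25, 0.75, 0.25, 0.25.
v(3) = -5, v(3.25) = -6.0625, v(6.5) = -31.25, v(7.75) = -46.5625, v(8.5) = -57.25, v(8.75) = -61.0625, v(9) = -65.
On each subinterval the trapezoid contributes (Δs_i/2)·[v(s_{i-1}) + v(s_i)].
Sum = -180.125.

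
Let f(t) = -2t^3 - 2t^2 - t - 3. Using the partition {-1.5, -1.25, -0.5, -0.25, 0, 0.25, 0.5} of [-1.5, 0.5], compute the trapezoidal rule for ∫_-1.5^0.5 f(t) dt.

Subinterval widths: 0.25, 0.75, 0.25, 0.25, 0.25, 0.25.
f(-1.5) = 0.75, f(-1.25) = -0.96875, f(-0.5) = -2.75, f(-0.25) = -2.84375, f(0) = -3, f(0.25) = -3.40625, f(0.5) = -4.25.
On each subinterval the trapezoid contributes (Δt_i/2)·[f(t_{i-1}) + f(t_i)].
Sum = -4.609375.

-4.609375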